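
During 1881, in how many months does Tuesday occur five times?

4

A month of length L has five Tuesdays iff its first Tuesday is on day ≤ L−28 (so day 1–3 in a 31-day month, 1–2 in a 30-day month, day 1 in a leap February).
Checking each month of 1881: Jan starts Sat (31d); Feb starts Tue (28d); Mar starts Tue (31d) ✓; Apr starts Fri (30d); May starts Sun (31d) ✓; Jun starts Wed (30d); Jul starts Fri (31d); Aug starts Mon (31d) ✓; Sep starts Thu (30d); Oct starts Sat (31d); Nov starts Tue (30d) ✓; Dec starts Thu (31d).
Five-Tuesday months: March, May, August, November → 4.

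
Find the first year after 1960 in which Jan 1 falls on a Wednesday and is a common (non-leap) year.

1969

Jan 1 advances by 2 weekdays after a leap year and by 1 after a common year.
1960: Jan 1 is Friday (leap).
1961: Sunday
1962: Monday
1963: Tuesday
1964: Wednesday (leap)
1965: Friday
1966: Saturday
1967: Sunday
1968: Monday (leap)
1969: Wednesday
1969 begins on a Wednesday and is a common year.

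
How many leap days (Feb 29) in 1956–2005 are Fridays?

1

Leap years in 1956–2005: 13 of them.
Feb 29 weekday advances by 5 (mod 7) from one leap year to the next four years later (or differs when a century non-leap intervenes).
Leap-day weekdays: 1956:Wed 1960:Mon 1964:Sat 1968:Thu 1972:Tue 1976:Sun 1980:Fri✓ 1984:Wed 1988:Mon 1992:Sat 1996:Thu 2000:Tue 2004:Sun
Friday: 1980 → 1.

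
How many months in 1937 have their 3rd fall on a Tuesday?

Check the 3rd of each month of 1937: Jan 3: Sun, Feb 3: Wed, Mar 3: Wed, Apr 3: Sat, May 3: Mon, Jun 3: Thu, Jul 3: Sat, Aug 3: Tue, Sep 3: Fri, Oct 3: Sun, Nov 3: Wed, Dec 3: Fri.
Tuesday occurs in August — 1 month.

1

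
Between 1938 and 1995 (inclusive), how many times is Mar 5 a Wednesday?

Track Mar 5's weekday year by year (advancing +1, or +2 across a Feb 29):
  1938: Sat  1939: Sun (+1)  1940: Tue (+2)  1941: Wed (+1) ✓  1942: Thu (+1)
  1943: Fri (+1)  1944: Sun (+2)  1945: Mon (+1)  1946: Tue (+1)  1947: Wed (+1) ✓
  1948: Fri (+2)  1949: Sat (+1)  1950: Sun (+1)  1951: Mon (+1)  … (30 more years) …
  1982: Fri (+1)  1983: Sat (+1)  1984: Mon (+2)  1985: Tue (+1)  1986: Wed (+1) ✓
  1987: Thu (+1)  1988: Sat (+2)  1989: Sun (+1)  1990: Mon (+1)  1991: Tue (+1)
  1992: Thu (+2)  1993: Fri (+1)  1994: Sat (+1)  1995: Sun (+1)
Wednesday years: 1941, 1947, 1952, 1958, 1969, 1975, 1980, 1986 — 8 in total.

8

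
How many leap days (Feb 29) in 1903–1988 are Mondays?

4

Leap years in 1903–1988: 22 of them.
Feb 29 weekday advances by 5 (mod 7) from one leap year to the next four years later (or differs when a century non-leap intervenes).
Leap-day weekdays: 1904:Mon✓ 1908:Sat 1912:Thu 1916:Tue 1920:Sun 1924:Fri 1928:Wed 1932:Mon✓ 1936:Sat 1940:Thu 1944:Tue 1948:Sun 1952:Fri 1956:Wed 1960:Mon✓ 1964:Sat 1968:Thu 1972:Tue 1976:Sun 1980:Fri 1984:Wed 1988:Mon✓
Monday: 1904, 1932, 1960, 1988 → 4.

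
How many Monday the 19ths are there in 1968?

Check the 19th of each month of 1968: Jan 19: Fri, Feb 19: Mon, Mar 19: Tue, Apr 19: Fri, May 19: Sun, Jun 19: Wed, Jul 19: Fri, Aug 19: Mon, Sep 19: Thu, Oct 19: Sat, Nov 19: Tue, Dec 19: Thu.
Monday occurs in February, August — 2 months.

2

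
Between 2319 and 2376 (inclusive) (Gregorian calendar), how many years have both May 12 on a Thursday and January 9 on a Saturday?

2

Check each year's weekday for May 12 and January 9:
  2319: Mon/Thu  2320: Wed/Fri  2321: Thu/Sun  2322: Fri/Mon  2323: Sat/Tue  2324: Mon/Wed  2325: Tue/Fri  2326: Wed/Sat  2327: Thu/Sun  2328: Sat/Mon  2329: Sun/Wed  2330: Mon/Thu  2331: Tue/Fri  2332: Thu/Sat ✓  …(30 more)…  2363: Sun/Wed  2364: Tue/Thu  2365: Wed/Sat  2366: Thu/Sun  2367: Fri/Mon  2368: Sun/Tue  2369: Mon/Thu  2370: Tue/Fri  2371: Wed/Sat  2372: Fri/Sun  2373: Sat/Tue  2374: Sun/Wed  2375: Mon/Thu  2376: Wed/Fri
Both conditions hold in: 2332, 2360 — 2.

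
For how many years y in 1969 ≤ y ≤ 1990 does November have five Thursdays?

November has 30 days; it has five Thursdays when Thursday falls among the first (month-length − 28) days — i.e. when November 1 is one of Thursday/Wednesday.
November 1 by year: 1969:Sat 1970:Sun 1971:Mon 1972:Wed✓ 1973:Thu✓ 1974:Fri 1975:Sat 1976:Mon 1977:Tue 1978:Wed✓ 1979:Thu✓ 1980:Sat 1981:Sun 1982:Mon 1983:Tue 1984:Thu✓ 1985:Fri 1986:Sat 1987:Sun 1988:Tue 1989:Wed✓ 1990:Thu✓
Years with five Thursdays: 1972, 1973, 1978, 1979, 1984, 1989, 1990 → 7.

7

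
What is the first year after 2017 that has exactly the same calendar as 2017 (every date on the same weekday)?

2023

Two years share a calendar iff Jan 1 falls on the same weekday and both are leap or both are common. 2017: Jan 1 is Sunday, common year.
2018: Jan 1 Monday, common
2019: Jan 1 Tuesday, common
2020: Jan 1 Wednesday, leap
2021: Jan 1 Friday, common
2022: Jan 1 Saturday, common
2023: Jan 1 Sunday, common
2023 matches on both conditions.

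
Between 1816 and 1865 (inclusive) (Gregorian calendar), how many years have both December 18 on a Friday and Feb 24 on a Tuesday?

6

Check each year's weekday for December 18 and Feb 24:
  1816: Wed/Sat  1817: Thu/Mon  1818: Fri/Tue ✓  1819: Sat/Wed  1820: Mon/Thu  1821: Tue/Sat  1822: Wed/Sun  1823: Thu/Mon  1824: Sat/Tue  1825: Sun/Thu  1826: Mon/Fri  1827: Tue/Sat  1828: Thu/Sun  1829: Fri/Tue ✓  …(22 more)…  1852: Sat/Tue  1853: Sun/Thu  1854: Mon/Fri  1855: Tue/Sat  1856: Thu/Sun  1857: Fri/Tue ✓  1858: Sat/Wed  1859: Sun/Thu  1860: Tue/Fri  1861: Wed/Sun  1862: Thu/Mon  1863: Fri/Tue ✓  1864: Sun/Wed  1865: Mon/Fri
Both conditions hold in: 1818, 1829, 1835, 1846, 1857, 1863 — 6.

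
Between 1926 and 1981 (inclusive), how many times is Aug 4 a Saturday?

Track Aug 4's weekday year by year (advancing +1, or +2 across a Feb 29):
  1926: Wed  1927: Thu (+1)  1928: Sat (+2) ✓  1929: Sun (+1)  1930: Mon (+1)
  1931: Tue (+1)  1932: Thu (+2)  1933: Fri (+1)  1934: Sat (+1) ✓  1935: Sun (+1)
  1936: Tue (+2)  1937: Wed (+1)  1938: Thu (+1)  1939: Fri (+1)  … (28 more years) …
  1968: Sun (+2)  1969: Mon (+1)  1970: Tue (+1)  1971: Wed (+1)  1972: Fri (+2)
  1973: Sat (+1) ✓  1974: Sun (+1)  1975: Mon (+1)  1976: Wed (+2)  1977: Thu (+1)
  1978: Fri (+1)  1979: Sat (+1) ✓  1980: Mon (+2)  1981: Tue (+1)
Saturday years: 1928, 1934, 1945, 1951, 1956, 1962, 1973, 1979 — 8 in total.

8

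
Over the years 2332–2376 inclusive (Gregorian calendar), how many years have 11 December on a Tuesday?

6

Track 11 December's weekday year by year (advancing +1, or +2 across a Feb 29):
  2332: Sun  2333: Mon (+1)  2334: Tue (+1) ✓  2335: Wed (+1)  2336: Fri (+2)
  2337: Sat (+1)  2338: Sun (+1)  2339: Mon (+1)  2340: Wed (+2)  2341: Thu (+1)
  2342: Fri (+1)  2343: Sat (+1)  2344: Mon (+2)  2345: Tue (+1) ✓  … (17 more years) …
  2363: Wed (+1)  2364: Fri (+2)  2365: Sat (+1)  2366: Sun (+1)  2367: Mon (+1)
  2368: Wed (+2)  2369: Thu (+1)  2370: Fri (+1)  2371: Sat (+1)  2372: Mon (+2)
  2373: Tue (+1) ✓  2374: Wed (+1)  2375: Thu (+1)  2376: Sat (+2)
Tuesday years: 2334, 2345, 2351, 2356, 2362, 2373 — 6 in total.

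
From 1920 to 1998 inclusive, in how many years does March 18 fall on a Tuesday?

Track March 18's weekday year by year (advancing +1, or +2 across a Feb 29):
  1920: Thu  1921: Fri (+1)  1922: Sat (+1)  1923: Sun (+1)  1924: Tue (+2) ✓
  1925: Wed (+1)  1926: Thu (+1)  1927: Fri (+1)  1928: Sun (+2)  1929: Mon (+1)
  1930: Tue (+1) ✓  1931: Wed (+1)  1932: Fri (+2)  1933: Sat (+1)  … (51 more years) …
  1985: Mon (+1)  1986: Tue (+1) ✓  1987: Wed (+1)  1988: Fri (+2)  1989: Sat (+1)
  1990: Sun (+1)  1991: Mon (+1)  1992: Wed (+2)  1993: Thu (+1)  1994: Fri (+1)
  1995: Sat (+1)  1996: Mon (+2)  1997: Tue (+1) ✓  1998: Wed (+1)
Tuesday years: 1924, 1930, 1941, 1947, 1952, 1958, 1969, 1975, 1980, 1986, 1997 — 11 in total.

11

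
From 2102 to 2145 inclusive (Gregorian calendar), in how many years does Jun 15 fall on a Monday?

Track Jun 15's weekday year by year (advancing +1, or +2 across a Feb 29):
  2102: Thu  2103: Fri (+1)  2104: Sun (+2)  2105: Mon (+1) ✓  2106: Tue (+1)
  2107: Wed (+1)  2108: Fri (+2)  2109: Sat (+1)  2110: Sun (+1)  2111: Mon (+1) ✓
  2112: Wed (+2)  2113: Thu (+1)  2114: Fri (+1)  2115: Sat (+1)  … (16 more years) …
  2132: Sun (+2)  2133: Mon (+1) ✓  2134: Tue (+1)  2135: Wed (+1)  2136: Fri (+2)
  2137: Sat (+1)  2138: Sun (+1)  2139: Mon (+1) ✓  2140: Wed (+2)  2141: Thu (+1)
  2142: Fri (+1)  2143: Sat (+1)  2144: Mon (+2) ✓  2145: Tue (+1)
Monday years: 2105, 2111, 2116, 2122, 2133, 2139, 2144 — 7 in total.

7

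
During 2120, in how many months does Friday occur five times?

A month of length L has five Fridays iff its first Friday is on day ≤ L−28 (so day 1–3 in a 31-day month, 1–2 in a 30-day month, day 1 in a leap February).
Checking each month of 2120: Jan starts Mon (31d); Feb starts Thu (29d); Mar starts Fri (31d) ✓; Apr starts Mon (30d); May starts Wed (31d) ✓; Jun starts Sat (30d); Jul starts Mon (31d); Aug starts Thu (31d) ✓; Sep starts Sun (30d); Oct starts Tue (31d); Nov starts Fri (30d) ✓; Dec starts Sun (31d).
Five-Friday months: March, May, August, November → 4.

4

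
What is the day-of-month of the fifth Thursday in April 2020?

30

April 1, 2020 is a Wednesday, so the first Thursday is the 2nd.
The fifth Thursday is 2 + 28 = 30.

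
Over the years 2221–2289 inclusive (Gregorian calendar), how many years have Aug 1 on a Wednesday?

11

Track Aug 1's weekday year by year (advancing +1, or +2 across a Feb 29):
  2221: Wed ✓  2222: Thu (+1)  2223: Fri (+1)  2224: Sun (+2)  2225: Mon (+1)
  2226: Tue (+1)  2227: Wed (+1) ✓  2228: Fri (+2)  2229: Sat (+1)  2230: Sun (+1)
  2231: Mon (+1)  2232: Wed (+2) ✓  2233: Thu (+1)  2234: Fri (+1)  … (41 more years) …
  2276: Tue (+2)  2277: Wed (+1) ✓  2278: Thu (+1)  2279: Fri (+1)  2280: Sun (+2)
  2281: Mon (+1)  2282: Tue (+1)  2283: Wed (+1) ✓  2284: Fri (+2)  2285: Sat (+1)
  2286: Sun (+1)  2287: Mon (+1)  2288: Wed (+2) ✓  2289: Thu (+1)
Wednesday years: 2221, 2227, 2232, 2238, 2249, 2255, 2260, 2266, 2277, 2283, 2288 — 11 in total.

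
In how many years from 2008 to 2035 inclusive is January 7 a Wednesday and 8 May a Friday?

3

Check each year's weekday for January 7 and 8 May:
  2008: Mon/Thu  2009: Wed/Fri ✓  2010: Thu/Sat  2011: Fri/Sun  2012: Sat/Tue  2013: Mon/Wed  2014: Tue/Thu  2015: Wed/Fri ✓  2016: Thu/Sun  2017: Sat/Mon  2018: Sun/Tue  2019: Mon/Wed  2020: Tue/Fri  2021: Thu/Sat  2022: Fri/Sun  2023: Sat/Mon  2024: Sun/Wed  2025: Tue/Thu  2026: Wed/Fri ✓  2027: Thu/Sat  2028: Fri/Mon  2029: Sun/Tue  2030: Mon/Wed  2031: Tue/Thu  2032: Wed/Sat  2033: Fri/Sun  2034: Sat/Mon  2035: Sun/Tue
Both conditions hold in: 2009, 2015, 2026 — 3.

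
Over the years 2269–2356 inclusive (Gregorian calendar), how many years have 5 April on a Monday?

13

Track 5 April's weekday year by year (advancing +1, or +2 across a Feb 29):
  2269: Mon ✓  2270: Tue (+1)  2271: Wed (+1)  2272: Fri (+2)  2273: Sat (+1)
  2274: Sun (+1)  2275: Mon (+1) ✓  2276: Wed (+2)  2277: Thu (+1)  2278: Fri (+1)
  2279: Sat (+1)  2280: Mon (+2) ✓  2281: Tue (+1)  2282: Wed (+1)  … (60 more years) …
  2343: Mon (+1) ✓  2344: Wed (+2)  2345: Thu (+1)  2346: Fri (+1)  2347: Sat (+1)
  2348: Mon (+2) ✓  2349: Tue (+1)  2350: Wed (+1)  2351: Thu (+1)  2352: Sat (+2)
  2353: Sun (+1)  2354: Mon (+1) ✓  2355: Tue (+1)  2356: Thu (+2)
Monday years: 2269, 2275, 2280, 2286, 2297, 2309, 2315, 2320, 2326, 2337, 2343, 2348, 2354 — 13 in total.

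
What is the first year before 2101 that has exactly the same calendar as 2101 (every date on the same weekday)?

Two years share a calendar iff Jan 1 falls on the same weekday and both are leap or both are common. 2101: Jan 1 is Saturday, common year.
2100: Jan 1 Friday, common
2099: Jan 1 Thursday, common
2098: Jan 1 Wednesday, common
2097: Jan 1 Tuesday, common
2096: Jan 1 Sunday, leap
2095: Jan 1 Saturday, common
2095 matches on both conditions.

2095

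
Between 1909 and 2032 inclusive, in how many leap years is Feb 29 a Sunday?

Leap years in 1909–2032: 31 of them.
Feb 29 weekday advances by 5 (mod 7) from one leap year to the next four years later (or differs when a century non-leap intervenes).
Leap-day weekdays: 1912:Thu 1916:Tue 1920:Sun✓ 1924:Fri 1928:Wed 1932:Mon 1936:Sat 1940:Thu 1944:Tue 1948:Sun✓ 1952:Fri 1956:Wed 1960:Mon …(5 more)… 1984:Wed 1988:Mon 1992:Sat 1996:Thu 2000:Tue 2004:Sun✓ 2008:Fri 2012:Wed 2016:Mon 2020:Sat 2024:Thu 2028:Tue 2032:Sun✓
Sunday: 1920, 1948, 1976, 2004, 2032 → 5.

5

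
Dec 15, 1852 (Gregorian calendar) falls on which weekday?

January 1, 1852 is a Thursday.
December 15 is day 350 of the year, i.e. 349 days after Jan 1.
349 mod 7 = 6, so advance 6 weekdays from Thursday: Wednesday.

Wednesday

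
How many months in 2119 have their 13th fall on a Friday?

2

Check the 13th of each month of 2119: Jan 13: Fri, Feb 13: Mon, Mar 13: Mon, Apr 13: Thu, May 13: Sat, Jun 13: Tue, Jul 13: Thu, Aug 13: Sun, Sep 13: Wed, Oct 13: Fri, Nov 13: Mon, Dec 13: Wed.
Friday occurs in January, October — 2 months.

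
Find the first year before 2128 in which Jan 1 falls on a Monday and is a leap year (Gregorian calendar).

2120

Jan 1 advances by 2 weekdays after a leap year and by 1 after a common year.
2128: Jan 1 is Thursday (leap).
2127: Wednesday
2126: Tuesday
2125: Monday
2124: Saturday (leap)
2123: Friday
2122: Thursday
2121: Wednesday
2120: Monday (leap)
2120 begins on a Monday and is a leap year.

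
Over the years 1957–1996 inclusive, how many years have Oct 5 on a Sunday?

5

Track Oct 5's weekday year by year (advancing +1, or +2 across a Feb 29):
  1957: Sat  1958: Sun (+1) ✓  1959: Mon (+1)  1960: Wed (+2)  1961: Thu (+1)
  1962: Fri (+1)  1963: Sat (+1)  1964: Mon (+2)  1965: Tue (+1)  1966: Wed (+1)
  1967: Thu (+1)  1968: Sat (+2)  1969: Sun (+1) ✓  1970: Mon (+1)  … (12 more years) …
  1983: Wed (+1)  1984: Fri (+2)  1985: Sat (+1)  1986: Sun (+1) ✓  1987: Mon (+1)
  1988: Wed (+2)  1989: Thu (+1)  1990: Fri (+1)  1991: Sat (+1)  1992: Mon (+2)
  1993: Tue (+1)  1994: Wed (+1)  1995: Thu (+1)  1996: Sat (+2)
Sunday years: 1958, 1969, 1975, 1980, 1986 — 5 in total.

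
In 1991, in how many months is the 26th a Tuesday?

Check the 26th of each month of 1991: Jan 26: Sat, Feb 26: Tue, Mar 26: Tue, Apr 26: Fri, May 26: Sun, Jun 26: Wed, Jul 26: Fri, Aug 26: Mon, Sep 26: Thu, Oct 26: Sat, Nov 26: Tue, Dec 26: Thu.
Tuesday occurs in February, March, November — 3 months.

3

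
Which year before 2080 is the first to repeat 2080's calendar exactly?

2052

Two years share a calendar iff Jan 1 falls on the same weekday and both are leap or both are common. 2080: Jan 1 is Monday, leap year.
2079: Jan 1 Sunday, common
2078: Jan 1 Saturday, common
2077: Jan 1 Friday, common
2076: Jan 1 Wednesday, leap
2075: Jan 1 Tuesday, common
2074: Jan 1 Monday, common
2073: Jan 1 Sunday, common
2072: Jan 1 Friday, leap
2071: Jan 1 Thursday, common
2070: Jan 1 Wednesday, common
2069: Jan 1 Tuesday, common
2068: Jan 1 Sunday, leap
2067: Jan 1 Saturday, common
2066: Jan 1 Friday, common
2065: Jan 1 Thursday, common
2064: Jan 1 Tuesday, leap
2063: Jan 1 Monday, common
2062: Jan 1 Sunday, common
2061: Jan 1 Saturday, common
2060: Jan 1 Thursday, leap
2059: Jan 1 Wednesday, common
2058: Jan 1 Tuesday, common
2057: Jan 1 Monday, common
2056: Jan 1 Saturday, leap
2055: Jan 1 Friday, common
2054: Jan 1 Thursday, common
2053: Jan 1 Wednesday, common
2052: Jan 1 Monday, leap
2052 matches on both conditions.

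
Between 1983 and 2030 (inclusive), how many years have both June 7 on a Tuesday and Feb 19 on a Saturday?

Check each year's weekday for June 7 and Feb 19:
  1983: Tue/Sat ✓  1984: Thu/Sun  1985: Fri/Tue  1986: Sat/Wed  1987: Sun/Thu  1988: Tue/Fri  1989: Wed/Sun  1990: Thu/Mon  1991: Fri/Tue  1992: Sun/Wed  1993: Mon/Fri  1994: Tue/Sat ✓  1995: Wed/Sun  1996: Fri/Mon  …(20 more)…  2017: Wed/Sun  2018: Thu/Mon  2019: Fri/Tue  2020: Sun/Wed  2021: Mon/Fri  2022: Tue/Sat ✓  2023: Wed/Sun  2024: Fri/Mon  2025: Sat/Wed  2026: Sun/Thu  2027: Mon/Fri  2028: Wed/Sat  2029: Thu/Mon  2030: Fri/Tue
Both conditions hold in: 1983, 1994, 2005, 2011, 2022 — 5.

5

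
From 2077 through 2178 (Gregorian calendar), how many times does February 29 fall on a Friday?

4

Leap years in 2077–2178: 24 of them.
Feb 29 weekday advances by 5 (mod 7) from one leap year to the next four years later (or differs when a century non-leap intervenes).
Leap-day weekdays: 2080:Thu 2084:Tue 2088:Sun 2092:Fri✓ 2096:Wed 2104:Fri✓ 2108:Wed 2112:Mon 2116:Sat 2120:Thu 2124:Tue 2128:Sun 2132:Fri✓ 2136:Wed 2140:Mon 2144:Sat 2148:Thu 2152:Tue 2156:Sun 2160:Fri✓ 2164:Wed 2168:Mon 2172:Sat 2176:Thu
Friday: 2092, 2104, 2132, 2160 → 4.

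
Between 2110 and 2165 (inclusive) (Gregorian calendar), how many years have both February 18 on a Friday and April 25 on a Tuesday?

2

Check each year's weekday for February 18 and April 25:
  2110: Tue/Fri  2111: Wed/Sat  2112: Thu/Mon  2113: Sat/Tue  2114: Sun/Wed  2115: Mon/Thu  2116: Tue/Sat  2117: Thu/Sun  2118: Fri/Mon  2119: Sat/Tue  2120: Sun/Thu  2121: Tue/Fri  2122: Wed/Sat  2123: Thu/Sun  …(28 more)…  2152: Fri/Tue ✓  2153: Sun/Wed  2154: Mon/Thu  2155: Tue/Fri  2156: Wed/Sun  2157: Fri/Mon  2158: Sat/Tue  2159: Sun/Wed  2160: Mon/Fri  2161: Wed/Sat  2162: Thu/Sun  2163: Fri/Mon  2164: Sat/Wed  2165: Mon/Thu
Both conditions hold in: 2124, 2152 — 2.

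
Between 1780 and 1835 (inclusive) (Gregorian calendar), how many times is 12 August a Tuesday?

9

Track 12 August's weekday year by year (advancing +1, or +2 across a Feb 29):
  1780: Sat  1781: Sun (+1)  1782: Mon (+1)  1783: Tue (+1) ✓  1784: Thu (+2)
  1785: Fri (+1)  1786: Sat (+1)  1787: Sun (+1)  1788: Tue (+2) ✓  1789: Wed (+1)
  1790: Thu (+1)  1791: Fri (+1)  1792: Sun (+2)  1793: Mon (+1)  … (28 more years) …
  1822: Mon (+1)  1823: Tue (+1) ✓  1824: Thu (+2)  1825: Fri (+1)  1826: Sat (+1)
  1827: Sun (+1)  1828: Tue (+2) ✓  1829: Wed (+1)  1830: Thu (+1)  1831: Fri (+1)
  1832: Sun (+2)  1833: Mon (+1)  1834: Tue (+1) ✓  1835: Wed (+1)
Tuesday years: 1783, 1788, 1794, 1800, 1806, 1817, 1823, 1828, 1834 — 9 in total.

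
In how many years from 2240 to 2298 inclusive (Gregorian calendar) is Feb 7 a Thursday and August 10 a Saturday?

6

Check each year's weekday for Feb 7 and August 10:
  2240: Fri/Mon  2241: Sun/Tue  2242: Mon/Wed  2243: Tue/Thu  2244: Wed/Sat  2245: Fri/Sun  2246: Sat/Mon  2247: Sun/Tue  2248: Mon/Thu  2249: Wed/Fri  2250: Thu/Sat ✓  2251: Fri/Sun  2252: Sat/Tue  2253: Mon/Wed  …(31 more)…  2285: Sat/Mon  2286: Sun/Tue  2287: Mon/Wed  2288: Tue/Fri  2289: Thu/Sat ✓  2290: Fri/Sun  2291: Sat/Mon  2292: Sun/Wed  2293: Tue/Thu  2294: Wed/Fri  2295: Thu/Sat ✓  2296: Fri/Mon  2297: Sun/Tue  2298: Mon/Wed
Both conditions hold in: 2250, 2261, 2267, 2278, 2289, 2295 — 6.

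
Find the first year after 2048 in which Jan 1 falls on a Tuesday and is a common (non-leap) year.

2058

Jan 1 advances by 2 weekdays after a leap year and by 1 after a common year.
2048: Jan 1 is Wednesday (leap).
2049: Friday
2050: Saturday
2051: Sunday
2052: Monday (leap)
2053: Wednesday
2054: Thursday
2055: Friday
2056: Saturday (leap)
2057: Monday
2058: Tuesday
2058 begins on a Tuesday and is a common year.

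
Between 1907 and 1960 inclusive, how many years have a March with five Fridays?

22

March has 31 days; it has five Fridays when Friday falls among the first (month-length − 28) days — i.e. when March 1 is one of Friday/Thursday/Wednesday.
March 1 by year: 1907:Fri✓ 1908:Sun 1909:Mon 1910:Tue 1911:Wed✓ 1912:Fri✓ 1913:Sat 1914:Sun 1915:Mon 1916:Wed✓ 1917:Thu✓ 1918:Fri✓ 1919:Sat 1920:Mon 1921:Tue …(24 more)… 1946:Fri✓ 1947:Sat 1948:Mon 1949:Tue 1950:Wed✓ 1951:Thu✓ 1952:Sat 1953:Sun 1954:Mon 1955:Tue 1956:Thu✓ 1957:Fri✓ 1958:Sat 1959:Sun 1960:Tue
Years with five Fridays: 1907, 1911, 1912, 1916, 1917, 1918, 1922, 1923, 1928, 1929, 1933, 1934, 1935, 1939, 1940, 1944, 1945, 1946, 1950, 1951, 1956, 1957 → 22.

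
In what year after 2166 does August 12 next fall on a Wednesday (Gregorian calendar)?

2167

From one year to the next, a fixed date's weekday advances by 1, or by 2 when a Feb 29 lies between the two dates.
2166: August 12 is Tuesday.
2167: Wednesday (+1)
August 12 falls on a Wednesday in 2167.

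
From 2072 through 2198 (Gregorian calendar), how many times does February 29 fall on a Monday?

5

Leap years in 2072–2198: 31 of them.
Feb 29 weekday advances by 5 (mod 7) from one leap year to the next four years later (or differs when a century non-leap intervenes).
Leap-day weekdays: 2072:Mon✓ 2076:Sat 2080:Thu 2084:Tue 2088:Sun 2092:Fri 2096:Wed 2104:Fri 2108:Wed 2112:Mon✓ 2116:Sat 2120:Thu 2124:Tue …(5 more)… 2148:Thu 2152:Tue 2156:Sun 2160:Fri 2164:Wed 2168:Mon✓ 2172:Sat 2176:Thu 2180:Tue 2184:Sun 2188:Fri 2192:Wed 2196:Mon✓
Monday: 2072, 2112, 2140, 2168, 2196 → 5.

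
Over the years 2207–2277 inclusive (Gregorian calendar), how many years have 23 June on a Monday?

Track 23 June's weekday year by year (advancing +1, or +2 across a Feb 29):
  2207: Tue  2208: Thu (+2)  2209: Fri (+1)  2210: Sat (+1)  2211: Sun (+1)
  2212: Tue (+2)  2213: Wed (+1)  2214: Thu (+1)  2215: Fri (+1)  2216: Sun (+2)
  2217: Mon (+1) ✓  2218: Tue (+1)  2219: Wed (+1)  2220: Fri (+2)  … (43 more years) …
  2264: Thu (+2)  2265: Fri (+1)  2266: Sat (+1)  2267: Sun (+1)  2268: Tue (+2)
  2269: Wed (+1)  2270: Thu (+1)  2271: Fri (+1)  2272: Sun (+2)  2273: Mon (+1) ✓
  2274: Tue (+1)  2275: Wed (+1)  2276: Fri (+2)  2277: Sat (+1)
Monday years: 2217, 2223, 2228, 2234, 2245, 2251, 2256, 2262, 2273 — 9 in total.

9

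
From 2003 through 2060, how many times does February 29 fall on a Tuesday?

2

Leap years in 2003–2060: 15 of them.
Feb 29 weekday advances by 5 (mod 7) from one leap year to the next four years later (or differs when a century non-leap intervenes).
Leap-day weekdays: 2004:Sun 2008:Fri 2012:Wed 2016:Mon 2020:Sat 2024:Thu 2028:Tue✓ 2032:Sun 2036:Fri 2040:Wed 2044:Mon 2048:Sat 2052:Thu 2056:Tue✓ 2060:Sun
Tuesday: 2028, 2056 → 2.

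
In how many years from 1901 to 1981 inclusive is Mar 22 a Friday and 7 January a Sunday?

3

Check each year's weekday for Mar 22 and 7 January:
  1901: Fri/Mon  1902: Sat/Tue  1903: Sun/Wed  1904: Tue/Thu  1905: Wed/Sat  1906: Thu/Sun  1907: Fri/Mon  1908: Sun/Tue  1909: Mon/Thu  1910: Tue/Fri  1911: Wed/Sat  1912: Fri/Sun ✓  1913: Sat/Tue  1914: Sun/Wed  …(53 more)…  1968: Fri/Sun ✓  1969: Sat/Tue  1970: Sun/Wed  1971: Mon/Thu  1972: Wed/Fri  1973: Thu/Sun  1974: Fri/Mon  1975: Sat/Tue  1976: Mon/Wed  1977: Tue/Fri  1978: Wed/Sat  1979: Thu/Sun  1980: Sat/Mon  1981: Sun/Wed
Both conditions hold in: 1912, 1940, 1968 — 3.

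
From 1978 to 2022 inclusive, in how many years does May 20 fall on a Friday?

Track May 20's weekday year by year (advancing +1, or +2 across a Feb 29):
  1978: Sat  1979: Sun (+1)  1980: Tue (+2)  1981: Wed (+1)  1982: Thu (+1)
  1983: Fri (+1) ✓  1984: Sun (+2)  1985: Mon (+1)  1986: Tue (+1)  1987: Wed (+1)
  1988: Fri (+2) ✓  1989: Sat (+1)  1990: Sun (+1)  1991: Mon (+1)  … (17 more years) …
  2009: Wed (+1)  2010: Thu (+1)  2011: Fri (+1) ✓  2012: Sun (+2)  2013: Mon (+1)
  2014: Tue (+1)  2015: Wed (+1)  2016: Fri (+2) ✓  2017: Sat (+1)  2018: Sun (+1)
  2019: Mon (+1)  2020: Wed (+2)  2021: Thu (+1)  2022: Fri (+1) ✓
Friday years: 1983, 1988, 1994, 2005, 2011, 2016, 2022 — 7 in total.

7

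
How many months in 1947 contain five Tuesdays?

4

A month of length L has five Tuesdays iff its first Tuesday is on day ≤ L−28 (so day 1–3 in a 31-day month, 1–2 in a 30-day month, day 1 in a leap February).
Checking each month of 1947: Jan starts Wed (31d); Feb starts Sat (28d); Mar starts Sat (31d); Apr starts Tue (30d) ✓; May starts Thu (31d); Jun starts Sun (30d); Jul starts Tue (31d) ✓; Aug starts Fri (31d); Sep starts Mon (30d) ✓; Oct starts Wed (31d); Nov starts Sat (30d); Dec starts Mon (31d) ✓.
Five-Tuesday months: April, July, September, December → 4.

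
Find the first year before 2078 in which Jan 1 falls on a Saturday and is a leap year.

2056

Jan 1 advances by 2 weekdays after a leap year and by 1 after a common year.
2078: Jan 1 is Saturday.
2077: Friday
2076: Wednesday (leap)
2075: Tuesday
2074: Monday
2073: Sunday
2072: Friday (leap)
2071: Thursday
2070: Wednesday
2069: Tuesday
2068: Sunday (leap)
2067: Saturday
2066: Friday
2065: Thursday
2064: Tuesday (leap)
2063: Monday
2062: Sunday
2061: Saturday
2060: Thursday (leap)
2059: Wednesday
2058: Tuesday
2057: Monday
2056: Saturday (leap)
2056 begins on a Saturday and is a leap year.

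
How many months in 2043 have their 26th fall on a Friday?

Check the 26th of each month of 2043: Jan 26: Mon, Feb 26: Thu, Mar 26: Thu, Apr 26: Sun, May 26: Tue, Jun 26: Fri, Jul 26: Sun, Aug 26: Wed, Sep 26: Sat, Oct 26: Mon, Nov 26: Thu, Dec 26: Sat.
Friday occurs in June — 1 month.

1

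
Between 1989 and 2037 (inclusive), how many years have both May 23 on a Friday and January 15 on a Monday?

0

Check each year's weekday for May 23 and January 15:
  1989: Tue/Sun  1990: Wed/Mon  1991: Thu/Tue  1992: Sat/Wed  1993: Sun/Fri  1994: Mon/Sat  1995: Tue/Sun  1996: Thu/Mon  1997: Fri/Wed  1998: Sat/Thu  1999: Sun/Fri  2000: Tue/Sat  2001: Wed/Mon  2002: Thu/Tue  …(21 more)…  2024: Thu/Mon  2025: Fri/Wed  2026: Sat/Thu  2027: Sun/Fri  2028: Tue/Sat  2029: Wed/Mon  2030: Thu/Tue  2031: Fri/Wed  2032: Sun/Thu  2033: Mon/Sat  2034: Tue/Sun  2035: Wed/Mon  2036: Fri/Tue  2037: Sat/Thu
Both conditions hold in: no year — 0.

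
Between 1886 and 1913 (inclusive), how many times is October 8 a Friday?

Track October 8's weekday year by year (advancing +1, or +2 across a Feb 29):
  1886: Fri ✓  1887: Sat (+1)  1888: Mon (+2)  1889: Tue (+1)  1890: Wed (+1)
  1891: Thu (+1)  1892: Sat (+2)  1893: Sun (+1)  1894: Mon (+1)  1895: Tue (+1)
  1896: Thu (+2)  1897: Fri (+1) ✓  1898: Sat (+1)  1899: Sun (+1)  1900: Mon (+1)
  1901: Tue (+1)  1902: Wed (+1)  1903: Thu (+1)  1904: Sat (+2)  1905: Sun (+1)
  1906: Mon (+1)  1907: Tue (+1)  1908: Thu (+2)  1909: Fri (+1) ✓  1910: Sat (+1)
  1911: Sun (+1)  1912: Tue (+2)  1913: Wed (+1)
Friday years: 1886, 1897, 1909 — 3 in total.

3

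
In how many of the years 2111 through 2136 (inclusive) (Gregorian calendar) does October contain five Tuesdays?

October has 31 days; it has five Tuesdays when Tuesday falls among the first (month-length − 28) days — i.e. when October 1 is one of Tuesday/Monday/Sunday.
October 1 by year: 2111:Thu 2112:Sat 2113:Sun✓ 2114:Mon✓ 2115:Tue✓ 2116:Thu 2117:Fri 2118:Sat 2119:Sun✓ 2120:Tue✓ 2121:Wed 2122:Thu 2123:Fri 2124:Sun✓ 2125:Mon✓ 2126:Tue✓ 2127:Wed 2128:Fri 2129:Sat 2130:Sun✓ 2131:Mon✓ 2132:Wed 2133:Thu 2134:Fri 2135:Sat 2136:Mon✓
Years with five Tuesdays: 2113, 2114, 2115, 2119, 2120, 2124, 2125, 2126, 2130, 2131, 2136 → 11.

11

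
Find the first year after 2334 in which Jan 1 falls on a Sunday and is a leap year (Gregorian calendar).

Jan 1 advances by 2 weekdays after a leap year and by 1 after a common year.
2334: Jan 1 is Monday.
2335: Tuesday
2336: Wednesday (leap)
2337: Friday
2338: Saturday
2339: Sunday
2340: Monday (leap)
2341: Wednesday
2342: Thursday
2343: Friday
2344: Saturday (leap)
2345: Monday
2346: Tuesday
2347: Wednesday
2348: Thursday (leap)
2349: Saturday
2350: Sunday
2351: Monday
2352: Tuesday (leap)
2353: Thursday
2354: Friday
2355: Saturday
2356: Sunday (leap)
2356 begins on a Sunday and is a leap year.

2356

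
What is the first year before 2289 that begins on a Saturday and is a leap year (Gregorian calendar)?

Jan 1 advances by 2 weekdays after a leap year and by 1 after a common year.
2289: Jan 1 is Tuesday.
2288: Sunday (leap)
2287: Saturday
2286: Friday
2285: Thursday
2284: Tuesday (leap)
2283: Monday
2282: Sunday
2281: Saturday
2280: Thursday (leap)
2279: Wednesday
2278: Tuesday
2277: Monday
2276: Saturday (leap)
2276 begins on a Saturday and is a leap year.

2276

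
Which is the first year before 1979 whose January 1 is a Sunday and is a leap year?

Jan 1 advances by 2 weekdays after a leap year and by 1 after a common year.
1979: Jan 1 is Monday.
1978: Sunday
1977: Saturday
1976: Thursday (leap)
1975: Wednesday
1974: Tuesday
1973: Monday
1972: Saturday (leap)
1971: Friday
1970: Thursday
1969: Wednesday
1968: Monday (leap)
1967: Sunday
1966: Saturday
1965: Friday
1964: Wednesday (leap)
1963: Tuesday
1962: Monday
1961: Sunday
1960: Friday (leap)
1959: Thursday
1958: Wednesday
1957: Tuesday
1956: Sunday (leap)
1956 begins on a Sunday and is a leap year.

1956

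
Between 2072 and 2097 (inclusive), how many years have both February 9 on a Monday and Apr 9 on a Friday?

Check each year's weekday for February 9 and Apr 9:
  2072: Tue/Sat  2073: Thu/Sun  2074: Fri/Mon  2075: Sat/Tue  2076: Sun/Thu  2077: Tue/Fri  2078: Wed/Sat  2079: Thu/Sun  2080: Fri/Tue  2081: Sun/Wed  2082: Mon/Thu  2083: Tue/Fri  2084: Wed/Sun  2085: Fri/Mon  2086: Sat/Tue  2087: Sun/Wed  2088: Mon/Fri ✓  2089: Wed/Sat  2090: Thu/Sun  2091: Fri/Mon  2092: Sat/Wed  2093: Mon/Thu  2094: Tue/Fri  2095: Wed/Sat  2096: Thu/Mon  2097: Sat/Tue
Both conditions hold in: 2088 — 1.

1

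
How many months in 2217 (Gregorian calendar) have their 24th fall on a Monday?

3

Check the 24th of each month of 2217: Jan 24: Fri, Feb 24: Mon, Mar 24: Mon, Apr 24: Thu, May 24: Sat, Jun 24: Tue, Jul 24: Thu, Aug 24: Sun, Sep 24: Wed, Oct 24: Fri, Nov 24: Mon, Dec 24: Wed.
Monday occurs in February, March, November — 3 months.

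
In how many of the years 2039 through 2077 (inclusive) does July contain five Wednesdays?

July has 31 days; it has five Wednesdays when Wednesday falls among the first (month-length − 28) days — i.e. when July 1 is one of Wednesday/Tuesday/Monday.
July 1 by year: 2039:Fri 2040:Sun 2041:Mon✓ 2042:Tue✓ 2043:Wed✓ 2044:Fri 2045:Sat 2046:Sun 2047:Mon✓ 2048:Wed✓ 2049:Thu 2050:Fri 2051:Sat 2052:Mon✓ 2053:Tue✓ …(9 more)… 2063:Sun 2064:Tue✓ 2065:Wed✓ 2066:Thu 2067:Fri 2068:Sun 2069:Mon✓ 2070:Tue✓ 2071:Wed✓ 2072:Fri 2073:Sat 2074:Sun 2075:Mon✓ 2076:Wed✓ 2077:Thu
Years with five Wednesdays: 2041, 2042, 2043, 2047, 2048, 2052, 2053, 2054, 2058, 2059, 2064, 2065, 2069, 2070, 2071, 2075, 2076 → 17.

17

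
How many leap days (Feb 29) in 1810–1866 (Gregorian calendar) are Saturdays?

2

Leap years in 1810–1866: 14 of them.
Feb 29 weekday advances by 5 (mod 7) from one leap year to the next four years later (or differs when a century non-leap intervenes).
Leap-day weekdays: 1812:Sat✓ 1816:Thu 1820:Tue 1824:Sun 1828:Fri 1832:Wed 1836:Mon 1840:Sat✓ 1844:Thu 1848:Tue 1852:Sun 1856:Fri 1860:Wed 1864:Mon
Saturday: 1812, 1840 → 2.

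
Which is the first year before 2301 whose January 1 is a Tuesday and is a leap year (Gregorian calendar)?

Jan 1 advances by 2 weekdays after a leap year and by 1 after a common year.
2301: Jan 1 is Tuesday.
2300: Monday
2299: Sunday
2298: Saturday
2297: Friday
2296: Wednesday (leap)
2295: Tuesday
2294: Monday
2293: Sunday
2292: Friday (leap)
2291: Thursday
2290: Wednesday
2289: Tuesday
2288: Sunday (leap)
2287: Saturday
2286: Friday
2285: Thursday
2284: Tuesday (leap)
2284 begins on a Tuesday and is a leap year.

2284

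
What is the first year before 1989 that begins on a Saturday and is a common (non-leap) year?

1983

Jan 1 advances by 2 weekdays after a leap year and by 1 after a common year.
1989: Jan 1 is Sunday.
1988: Friday (leap)
1987: Thursday
1986: Wednesday
1985: Tuesday
1984: Sunday (leap)
1983: Saturday
1983 begins on a Saturday and is a common year.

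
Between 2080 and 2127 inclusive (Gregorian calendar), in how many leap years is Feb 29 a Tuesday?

Leap years in 2080–2127: 11 of them.
Feb 29 weekday advances by 5 (mod 7) from one leap year to the next four years later (or differs when a century non-leap intervenes).
Leap-day weekdays: 2080:Thu 2084:Tue✓ 2088:Sun 2092:Fri 2096:Wed 2104:Fri 2108:Wed 2112:Mon 2116:Sat 2120:Thu 2124:Tue✓
Tuesday: 2084, 2124 → 2.

2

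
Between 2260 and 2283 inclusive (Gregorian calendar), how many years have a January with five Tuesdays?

11

January has 31 days; it has five Tuesdays when Tuesday falls among the first (month-length − 28) days — i.e. when January 1 is one of Tuesday/Monday/Sunday.
January 1 by year: 2260:Sun✓ 2261:Tue✓ 2262:Wed 2263:Thu 2264:Fri 2265:Sun✓ 2266:Mon✓ 2267:Tue✓ 2268:Wed 2269:Fri 2270:Sat 2271:Sun✓ 2272:Mon✓ 2273:Wed 2274:Thu 2275:Fri 2276:Sat 2277:Mon✓ 2278:Tue✓ 2279:Wed 2280:Thu 2281:Sat 2282:Sun✓ 2283:Mon✓
Years with five Tuesdays: 2260, 2261, 2265, 2266, 2267, 2271, 2272, 2277, 2278, 2282, 2283 → 11.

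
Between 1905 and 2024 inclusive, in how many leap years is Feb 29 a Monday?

Leap years in 1905–2024: 30 of them.
Feb 29 weekday advances by 5 (mod 7) from one leap year to the next four years later (or differs when a century non-leap intervenes).
Leap-day weekdays: 1908:Sat 1912:Thu 1916:Tue 1920:Sun 1924:Fri 1928:Wed 1932:Mon✓ 1936:Sat 1940:Thu 1944:Tue 1948:Sun 1952:Fri 1956:Wed …(4 more)… 1976:Sun 1980:Fri 1984:Wed 1988:Mon✓ 1992:Sat 1996:Thu 2000:Tue 2004:Sun 2008:Fri 2012:Wed 2016:Mon✓ 2020:Sat 2024:Thu
Monday: 1932, 1960, 1988, 2016 → 4.

4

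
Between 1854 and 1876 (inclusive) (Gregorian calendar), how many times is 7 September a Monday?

Track 7 September's weekday year by year (advancing +1, or +2 across a Feb 29):
  1854: Thu  1855: Fri (+1)  1856: Sun (+2)  1857: Mon (+1) ✓  1858: Tue (+1)
  1859: Wed (+1)  1860: Fri (+2)  1861: Sat (+1)  1862: Sun (+1)  1863: Mon (+1) ✓
  1864: Wed (+2)  1865: Thu (+1)  1866: Fri (+1)  1867: Sat (+1)  1868: Mon (+2) ✓
  1869: Tue (+1)  1870: Wed (+1)  1871: Thu (+1)  1872: Sat (+2)  1873: Sun (+1)
  1874: Mon (+1) ✓  1875: Tue (+1)  1876: Thu (+2)
Monday years: 1857, 1863, 1868, 1874 — 4 in total.

4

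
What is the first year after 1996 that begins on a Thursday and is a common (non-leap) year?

1998

Jan 1 advances by 2 weekdays after a leap year and by 1 after a common year.
1996: Jan 1 is Monday (leap).
1997: Wednesday
1998: Thursday
1998 begins on a Thursday and is a common year.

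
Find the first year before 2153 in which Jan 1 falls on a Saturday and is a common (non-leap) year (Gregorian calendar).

Jan 1 advances by 2 weekdays after a leap year and by 1 after a common year.
2153: Jan 1 is Monday.
2152: Saturday (leap)
2151: Friday
2150: Thursday
2149: Wednesday
2148: Monday (leap)
2147: Sunday
2146: Saturday
2146 begins on a Saturday and is a common year.

2146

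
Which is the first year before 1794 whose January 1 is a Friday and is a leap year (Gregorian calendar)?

1768

Jan 1 advances by 2 weekdays after a leap year and by 1 after a common year.
1794: Jan 1 is Wednesday.
1793: Tuesday
1792: Sunday (leap)
1791: Saturday
1790: Friday
1789: Thursday
1788: Tuesday (leap)
1787: Monday
1786: Sunday
1785: Saturday
1784: Thursday (leap)
1783: Wednesday
1782: Tuesday
1781: Monday
1780: Saturday (leap)
1779: Friday
1778: Thursday
1777: Wednesday
1776: Monday (leap)
1775: Sunday
1774: Saturday
1773: Friday
1772: Wednesday (leap)
1771: Tuesday
1770: Monday
1769: Sunday
1768: Friday (leap)
1768 begins on a Friday and is a leap year.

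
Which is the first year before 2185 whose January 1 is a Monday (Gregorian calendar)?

Jan 1 advances by 2 weekdays after a leap year and by 1 after a common year.
2185: Jan 1 is Saturday.
2184: Thursday (leap)
2183: Wednesday
2182: Tuesday
2181: Monday
2181 begins on a Monday

2181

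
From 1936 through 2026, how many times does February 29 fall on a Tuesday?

3

Leap years in 1936–2026: 23 of them.
Feb 29 weekday advances by 5 (mod 7) from one leap year to the next four years later (or differs when a century non-leap intervenes).
Leap-day weekdays: 1936:Sat 1940:Thu 1944:Tue✓ 1948:Sun 1952:Fri 1956:Wed 1960:Mon 1964:Sat 1968:Thu 1972:Tue✓ 1976:Sun 1980:Fri 1984:Wed 1988:Mon 1992:Sat 1996:Thu 2000:Tue✓ 2004:Sun 2008:Fri 2012:Wed 2016:Mon 2020:Sat 2024:Thu
Tuesday: 1944, 1972, 2000 → 3.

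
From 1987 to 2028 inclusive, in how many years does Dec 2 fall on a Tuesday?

Track Dec 2's weekday year by year (advancing +1, or +2 across a Feb 29):
  1987: Wed  1988: Fri (+2)  1989: Sat (+1)  1990: Sun (+1)  1991: Mon (+1)
  1992: Wed (+2)  1993: Thu (+1)  1994: Fri (+1)  1995: Sat (+1)  1996: Mon (+2)
  1997: Tue (+1) ✓  1998: Wed (+1)  1999: Thu (+1)  2000: Sat (+2)  … (14 more years) …
  2015: Wed (+1)  2016: Fri (+2)  2017: Sat (+1)  2018: Sun (+1)  2019: Mon (+1)
  2020: Wed (+2)  2021: Thu (+1)  2022: Fri (+1)  2023: Sat (+1)  2024: Mon (+2)
  2025: Tue (+1) ✓  2026: Wed (+1)  2027: Thu (+1)  2028: Sat (+2)
Tuesday years: 1997, 2003, 2008, 2014, 2025 — 5 in total.

5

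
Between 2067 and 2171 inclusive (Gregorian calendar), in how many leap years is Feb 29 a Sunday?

Leap years in 2067–2171: 25 of them.
Feb 29 weekday advances by 5 (mod 7) from one leap year to the next four years later (or differs when a century non-leap intervenes).
Leap-day weekdays: 2068:Wed 2072:Mon 2076:Sat 2080:Thu 2084:Tue 2088:Sun✓ 2092:Fri 2096:Wed 2104:Fri 2108:Wed 2112:Mon 2116:Sat 2120:Thu 2124:Tue 2128:Sun✓ 2132:Fri 2136:Wed 2140:Mon 2144:Sat 2148:Thu 2152:Tue 2156:Sun✓ 2160:Fri 2164:Wed 2168:Mon
Sunday: 2088, 2128, 2156 → 3.

3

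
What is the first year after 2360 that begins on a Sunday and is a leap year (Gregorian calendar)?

2384

Jan 1 advances by 2 weekdays after a leap year and by 1 after a common year.
2360: Jan 1 is Friday (leap).
2361: Sunday
2362: Monday
2363: Tuesday
2364: Wednesday (leap)
2365: Friday
2366: Saturday
2367: Sunday
2368: Monday (leap)
2369: Wednesday
2370: Thursday
2371: Friday
2372: Saturday (leap)
2373: Monday
2374: Tuesday
2375: Wednesday
2376: Thursday (leap)
2377: Saturday
2378: Sunday
2379: Monday
2380: Tuesday (leap)
2381: Thursday
2382: Friday
2383: Saturday
2384: Sunday (leap)
2384 begins on a Sunday and is a leap year.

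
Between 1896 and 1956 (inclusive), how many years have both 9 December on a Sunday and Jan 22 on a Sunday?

2

Check each year's weekday for 9 December and Jan 22:
  1896: Wed/Wed  1897: Thu/Fri  1898: Fri/Sat  1899: Sat/Sun  1900: Sun/Mon  1901: Mon/Tue  1902: Tue/Wed  1903: Wed/Thu  1904: Fri/Fri  1905: Sat/Sun  1906: Sun/Mon  1907: Mon/Tue  1908: Wed/Wed  1909: Thu/Fri  …(33 more)…  1943: Thu/Fri  1944: Sat/Sat  1945: Sun/Mon  1946: Mon/Tue  1947: Tue/Wed  1948: Thu/Thu  1949: Fri/Sat  1950: Sat/Sun  1951: Sun/Mon  1952: Tue/Tue  1953: Wed/Thu  1954: Thu/Fri  1955: Fri/Sat  1956: Sun/Sun ✓
Both conditions hold in: 1928, 1956 — 2.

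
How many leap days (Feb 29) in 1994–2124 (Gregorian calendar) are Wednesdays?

5

Leap years in 1994–2124: 32 of them.
Feb 29 weekday advances by 5 (mod 7) from one leap year to the next four years later (or differs when a century non-leap intervenes).
Leap-day weekdays: 1996:Thu 2000:Tue 2004:Sun 2008:Fri 2012:Wed✓ 2016:Mon 2020:Sat 2024:Thu 2028:Tue 2032:Sun 2036:Fri 2040:Wed✓ 2044:Mon …(6 more)… 2072:Mon 2076:Sat 2080:Thu 2084:Tue 2088:Sun 2092:Fri 2096:Wed✓ 2104:Fri 2108:Wed✓ 2112:Mon 2116:Sat 2120:Thu 2124:Tue
Wednesday: 2012, 2040, 2068, 2096, 2108 → 5.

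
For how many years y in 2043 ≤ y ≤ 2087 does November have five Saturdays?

13

November has 30 days; it has five Saturdays when Saturday falls among the first (month-length − 28) days — i.e. when November 1 is one of Saturday/Friday.
November 1 by year: 2043:Sun 2044:Tue 2045:Wed 2046:Thu 2047:Fri✓ 2048:Sun 2049:Mon 2050:Tue 2051:Wed 2052:Fri✓ 2053:Sat✓ 2054:Sun 2055:Mon 2056:Wed 2057:Thu …(15 more)… 2073:Wed 2074:Thu 2075:Fri✓ 2076:Sun 2077:Mon 2078:Tue 2079:Wed 2080:Fri✓ 2081:Sat✓ 2082:Sun 2083:Mon 2084:Wed 2085:Thu 2086:Fri✓ 2087:Sat✓
Years with five Saturdays: 2047, 2052, 2053, 2058, 2059, 2064, 2069, 2070, 2075, 2080, 2081, 2086, 2087 → 13.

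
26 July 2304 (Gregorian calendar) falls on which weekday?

January 1, 2304 is a Friday.
July 26 is day 208 of the year, i.e. 207 days after Jan 1.
207 mod 7 = 4, so advance 4 weekdays from Friday: Tuesday.

Tuesday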